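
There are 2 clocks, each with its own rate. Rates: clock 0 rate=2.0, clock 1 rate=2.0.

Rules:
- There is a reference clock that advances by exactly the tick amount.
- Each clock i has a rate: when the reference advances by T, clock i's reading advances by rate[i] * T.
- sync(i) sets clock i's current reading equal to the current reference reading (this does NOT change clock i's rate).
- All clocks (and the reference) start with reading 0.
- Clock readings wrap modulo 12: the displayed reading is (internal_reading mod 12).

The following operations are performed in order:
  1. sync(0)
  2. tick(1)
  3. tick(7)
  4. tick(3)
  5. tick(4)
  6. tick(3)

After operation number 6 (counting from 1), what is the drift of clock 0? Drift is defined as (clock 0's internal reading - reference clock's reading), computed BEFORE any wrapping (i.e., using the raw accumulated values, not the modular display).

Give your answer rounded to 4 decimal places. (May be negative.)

Answer: 18.0000

Derivation:
After op 1 sync(0): ref=0.0000 raw=[0.0000 0.0000]
After op 2 tick(1): ref=1.0000 raw=[2.0000 2.0000]
After op 3 tick(7): ref=8.0000 raw=[16.0000 16.0000]
After op 4 tick(3): ref=11.0000 raw=[22.0000 22.0000]
After op 5 tick(4): ref=15.0000 raw=[30.0000 30.0000]
After op 6 tick(3): ref=18.0000 raw=[36.0000 36.0000]
Drift of clock 0 after op 6: 36.0000 - 18.0000 = 18.0000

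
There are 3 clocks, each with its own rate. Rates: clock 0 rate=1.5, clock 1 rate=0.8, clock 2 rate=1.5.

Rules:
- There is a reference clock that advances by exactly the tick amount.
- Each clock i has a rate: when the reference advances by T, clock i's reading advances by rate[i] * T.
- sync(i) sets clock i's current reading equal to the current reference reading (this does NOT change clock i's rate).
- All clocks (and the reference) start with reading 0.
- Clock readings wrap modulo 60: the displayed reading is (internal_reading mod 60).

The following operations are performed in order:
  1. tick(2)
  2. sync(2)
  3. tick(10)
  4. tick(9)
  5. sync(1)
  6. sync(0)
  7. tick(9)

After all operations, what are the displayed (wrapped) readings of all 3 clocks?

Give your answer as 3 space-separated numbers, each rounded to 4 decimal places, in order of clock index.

After op 1 tick(2): ref=2.0000 raw=[3.0000 1.6000 3.0000]
After op 2 sync(2): ref=2.0000 raw=[3.0000 1.6000 2.0000]
After op 3 tick(10): ref=12.0000 raw=[18.0000 9.6000 17.0000]
After op 4 tick(9): ref=21.0000 raw=[31.5000 16.8000 30.5000]
After op 5 sync(1): ref=21.0000 raw=[31.5000 21.0000 30.5000]
After op 6 sync(0): ref=21.0000 raw=[21.0000 21.0000 30.5000]
After op 7 tick(9): ref=30.0000 raw=[34.5000 28.2000 44.0000]
Wrap final raw readings (mod 60): 34.5000 mod 60 = 34.5000; 28.2000 mod 60 = 28.2000; 44.0000 mod 60 = 44.0000

Answer: 34.5000 28.2000 44.0000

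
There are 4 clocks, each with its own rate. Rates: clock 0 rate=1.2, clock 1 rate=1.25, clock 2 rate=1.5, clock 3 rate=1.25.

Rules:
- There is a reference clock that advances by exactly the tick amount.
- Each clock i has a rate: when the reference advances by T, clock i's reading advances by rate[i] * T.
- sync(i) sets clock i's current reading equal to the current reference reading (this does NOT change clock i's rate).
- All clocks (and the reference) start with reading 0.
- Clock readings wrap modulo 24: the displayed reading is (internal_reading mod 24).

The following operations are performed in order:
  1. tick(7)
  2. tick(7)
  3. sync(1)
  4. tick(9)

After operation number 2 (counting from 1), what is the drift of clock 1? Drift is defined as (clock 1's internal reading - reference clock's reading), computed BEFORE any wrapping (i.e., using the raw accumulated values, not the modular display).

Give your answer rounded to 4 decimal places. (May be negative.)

Answer: 3.5000

Derivation:
After op 1 tick(7): ref=7.0000 raw=[8.4000 8.7500 10.5000 8.7500]
After op 2 tick(7): ref=14.0000 raw=[16.8000 17.5000 21.0000 17.5000]
Drift of clock 1 after op 2: 17.5000 - 14.0000 = 3.5000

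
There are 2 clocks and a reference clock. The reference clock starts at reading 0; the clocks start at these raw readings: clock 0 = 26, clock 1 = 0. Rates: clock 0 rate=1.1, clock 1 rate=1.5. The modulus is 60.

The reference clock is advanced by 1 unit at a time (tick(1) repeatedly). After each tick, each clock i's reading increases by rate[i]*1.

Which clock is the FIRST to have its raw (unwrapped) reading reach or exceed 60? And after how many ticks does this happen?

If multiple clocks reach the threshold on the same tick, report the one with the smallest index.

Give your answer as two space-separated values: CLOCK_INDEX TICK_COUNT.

Answer: 0 31

Derivation:
clock 0: start=26, rate=1.1, needs 60-26 = 34; ticks = ceil(34/1.1) = ceil(30.9091) = 31; reading at tick 31 = 26 + 1.1*31 = 60.1000
clock 1: start=0, rate=1.5, needs 60-0 = 60; ticks = ceil(60/1.5) = ceil(40.0000) = 40; reading at tick 40 = 0 + 1.5*40 = 60.0000
Minimum tick count = 31; winners = [0]; smallest index = 0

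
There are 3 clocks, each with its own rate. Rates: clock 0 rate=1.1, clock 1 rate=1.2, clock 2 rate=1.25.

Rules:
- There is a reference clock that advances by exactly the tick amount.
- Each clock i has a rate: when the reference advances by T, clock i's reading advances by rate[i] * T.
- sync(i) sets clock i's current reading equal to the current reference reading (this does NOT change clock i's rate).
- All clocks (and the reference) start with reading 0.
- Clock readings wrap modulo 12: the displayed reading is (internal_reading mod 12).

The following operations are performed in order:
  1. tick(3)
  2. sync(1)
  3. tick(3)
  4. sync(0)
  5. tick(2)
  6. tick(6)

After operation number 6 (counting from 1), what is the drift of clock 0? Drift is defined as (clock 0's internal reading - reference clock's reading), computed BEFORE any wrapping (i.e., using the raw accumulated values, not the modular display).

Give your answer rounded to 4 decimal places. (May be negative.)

After op 1 tick(3): ref=3.0000 raw=[3.3000 3.6000 3.7500]
After op 2 sync(1): ref=3.0000 raw=[3.3000 3.0000 3.7500]
After op 3 tick(3): ref=6.0000 raw=[6.6000 6.6000 7.5000]
After op 4 sync(0): ref=6.0000 raw=[6.0000 6.6000 7.5000]
After op 5 tick(2): ref=8.0000 raw=[8.2000 9.0000 10.0000]
After op 6 tick(6): ref=14.0000 raw=[14.8000 16.2000 17.5000]
Drift of clock 0 after op 6: 14.8000 - 14.0000 = 0.8000

Answer: 0.8000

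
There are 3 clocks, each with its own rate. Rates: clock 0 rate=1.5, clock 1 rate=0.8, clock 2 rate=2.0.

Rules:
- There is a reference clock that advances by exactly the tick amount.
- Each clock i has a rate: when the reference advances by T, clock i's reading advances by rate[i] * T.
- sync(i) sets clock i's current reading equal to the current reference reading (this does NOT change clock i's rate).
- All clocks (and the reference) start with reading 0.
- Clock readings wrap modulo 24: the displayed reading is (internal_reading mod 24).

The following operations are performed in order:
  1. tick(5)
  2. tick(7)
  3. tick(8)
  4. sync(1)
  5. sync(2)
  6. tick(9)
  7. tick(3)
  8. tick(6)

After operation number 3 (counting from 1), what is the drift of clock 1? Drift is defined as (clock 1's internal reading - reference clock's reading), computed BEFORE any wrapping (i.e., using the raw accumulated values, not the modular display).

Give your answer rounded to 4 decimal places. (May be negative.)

Answer: -4.0000

Derivation:
After op 1 tick(5): ref=5.0000 raw=[7.5000 4.0000 10.0000]
After op 2 tick(7): ref=12.0000 raw=[18.0000 9.6000 24.0000]
After op 3 tick(8): ref=20.0000 raw=[30.0000 16.0000 40.0000]
Drift of clock 1 after op 3: 16.0000 - 20.0000 = -4.0000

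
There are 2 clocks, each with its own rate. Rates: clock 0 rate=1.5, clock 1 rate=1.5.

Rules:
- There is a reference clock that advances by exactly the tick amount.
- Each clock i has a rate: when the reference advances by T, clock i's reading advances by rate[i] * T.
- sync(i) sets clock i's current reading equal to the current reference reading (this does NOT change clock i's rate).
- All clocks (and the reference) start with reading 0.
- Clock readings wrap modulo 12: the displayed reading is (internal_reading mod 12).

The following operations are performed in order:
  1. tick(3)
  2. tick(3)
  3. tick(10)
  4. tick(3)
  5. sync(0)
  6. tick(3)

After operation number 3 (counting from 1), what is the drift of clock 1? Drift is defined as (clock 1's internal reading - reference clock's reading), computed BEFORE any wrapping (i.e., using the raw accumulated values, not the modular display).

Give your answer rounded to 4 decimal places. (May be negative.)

After op 1 tick(3): ref=3.0000 raw=[4.5000 4.5000]
After op 2 tick(3): ref=6.0000 raw=[9.0000 9.0000]
After op 3 tick(10): ref=16.0000 raw=[24.0000 24.0000]
Drift of clock 1 after op 3: 24.0000 - 16.0000 = 8.0000

Answer: 8.0000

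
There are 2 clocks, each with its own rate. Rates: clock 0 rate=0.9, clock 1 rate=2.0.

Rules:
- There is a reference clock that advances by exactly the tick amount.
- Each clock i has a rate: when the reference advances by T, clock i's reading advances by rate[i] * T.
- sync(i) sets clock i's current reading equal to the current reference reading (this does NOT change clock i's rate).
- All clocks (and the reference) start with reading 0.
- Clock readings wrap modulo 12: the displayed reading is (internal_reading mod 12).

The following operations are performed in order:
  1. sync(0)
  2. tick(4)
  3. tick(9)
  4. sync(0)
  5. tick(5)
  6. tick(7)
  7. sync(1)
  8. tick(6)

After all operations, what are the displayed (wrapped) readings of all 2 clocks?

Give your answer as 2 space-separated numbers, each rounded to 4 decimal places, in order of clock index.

Answer: 5.2000 1.0000

Derivation:
After op 1 sync(0): ref=0.0000 raw=[0.0000 0.0000]
After op 2 tick(4): ref=4.0000 raw=[3.6000 8.0000]
After op 3 tick(9): ref=13.0000 raw=[11.7000 26.0000]
After op 4 sync(0): ref=13.0000 raw=[13.0000 26.0000]
After op 5 tick(5): ref=18.0000 raw=[17.5000 36.0000]
After op 6 tick(7): ref=25.0000 raw=[23.8000 50.0000]
After op 7 sync(1): ref=25.0000 raw=[23.8000 25.0000]
After op 8 tick(6): ref=31.0000 raw=[29.2000 37.0000]
Wrap final raw readings (mod 12): 29.2000 mod 12 = 5.2000; 37.0000 mod 12 = 1.0000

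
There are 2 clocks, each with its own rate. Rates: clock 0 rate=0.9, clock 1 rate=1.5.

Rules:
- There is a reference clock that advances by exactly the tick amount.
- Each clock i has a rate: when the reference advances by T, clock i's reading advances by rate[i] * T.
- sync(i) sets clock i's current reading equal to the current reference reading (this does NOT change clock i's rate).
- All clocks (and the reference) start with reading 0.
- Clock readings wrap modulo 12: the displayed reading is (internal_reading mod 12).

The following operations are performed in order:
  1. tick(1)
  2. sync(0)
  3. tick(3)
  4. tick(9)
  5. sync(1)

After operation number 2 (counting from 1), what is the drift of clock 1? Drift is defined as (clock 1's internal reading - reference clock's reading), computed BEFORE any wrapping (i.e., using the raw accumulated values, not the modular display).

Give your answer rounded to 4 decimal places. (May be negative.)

Answer: 0.5000

Derivation:
After op 1 tick(1): ref=1.0000 raw=[0.9000 1.5000]
After op 2 sync(0): ref=1.0000 raw=[1.0000 1.5000]
Drift of clock 1 after op 2: 1.5000 - 1.0000 = 0.5000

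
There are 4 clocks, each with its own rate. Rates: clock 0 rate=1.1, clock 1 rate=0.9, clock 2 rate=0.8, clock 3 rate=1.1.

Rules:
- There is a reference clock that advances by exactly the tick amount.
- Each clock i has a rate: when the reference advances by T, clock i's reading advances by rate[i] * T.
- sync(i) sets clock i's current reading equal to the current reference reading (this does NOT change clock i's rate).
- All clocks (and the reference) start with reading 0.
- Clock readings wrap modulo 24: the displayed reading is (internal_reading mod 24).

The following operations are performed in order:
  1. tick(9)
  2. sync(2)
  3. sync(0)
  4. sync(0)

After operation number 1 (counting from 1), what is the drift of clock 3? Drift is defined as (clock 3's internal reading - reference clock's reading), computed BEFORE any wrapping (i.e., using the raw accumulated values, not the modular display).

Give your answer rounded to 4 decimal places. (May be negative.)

Answer: 0.9000

Derivation:
After op 1 tick(9): ref=9.0000 raw=[9.9000 8.1000 7.2000 9.9000]
Drift of clock 3 after op 1: 9.9000 - 9.0000 = 0.9000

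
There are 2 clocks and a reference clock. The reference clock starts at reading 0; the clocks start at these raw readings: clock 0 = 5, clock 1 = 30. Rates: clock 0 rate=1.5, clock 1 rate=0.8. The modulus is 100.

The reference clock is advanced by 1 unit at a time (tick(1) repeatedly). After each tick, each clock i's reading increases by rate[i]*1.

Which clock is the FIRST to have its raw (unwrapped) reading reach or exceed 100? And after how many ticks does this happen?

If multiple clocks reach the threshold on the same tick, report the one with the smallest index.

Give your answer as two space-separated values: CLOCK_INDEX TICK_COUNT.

clock 0: start=5, rate=1.5, needs 100-5 = 95; ticks = ceil(95/1.5) = ceil(63.3333) = 64; reading at tick 64 = 5 + 1.5*64 = 101.0000
clock 1: start=30, rate=0.8, needs 100-30 = 70; ticks = ceil(70/0.8) = ceil(87.5000) = 88; reading at tick 88 = 30 + 0.8*88 = 100.4000
Minimum tick count = 64; winners = [0]; smallest index = 0

Answer: 0 64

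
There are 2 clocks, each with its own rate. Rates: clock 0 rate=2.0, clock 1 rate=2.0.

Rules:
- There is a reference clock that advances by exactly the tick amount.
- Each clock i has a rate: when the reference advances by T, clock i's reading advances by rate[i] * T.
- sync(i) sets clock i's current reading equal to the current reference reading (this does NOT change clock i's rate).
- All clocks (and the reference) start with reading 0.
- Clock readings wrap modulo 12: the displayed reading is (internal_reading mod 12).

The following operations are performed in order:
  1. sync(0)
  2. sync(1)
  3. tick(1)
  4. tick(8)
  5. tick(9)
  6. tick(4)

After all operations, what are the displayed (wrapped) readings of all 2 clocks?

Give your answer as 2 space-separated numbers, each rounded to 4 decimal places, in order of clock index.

After op 1 sync(0): ref=0.0000 raw=[0.0000 0.0000]
After op 2 sync(1): ref=0.0000 raw=[0.0000 0.0000]
After op 3 tick(1): ref=1.0000 raw=[2.0000 2.0000]
After op 4 tick(8): ref=9.0000 raw=[18.0000 18.0000]
After op 5 tick(9): ref=18.0000 raw=[36.0000 36.0000]
After op 6 tick(4): ref=22.0000 raw=[44.0000 44.0000]
Wrap final raw readings (mod 12): 44.0000 mod 12 = 8.0000; 44.0000 mod 12 = 8.0000

Answer: 8.0000 8.0000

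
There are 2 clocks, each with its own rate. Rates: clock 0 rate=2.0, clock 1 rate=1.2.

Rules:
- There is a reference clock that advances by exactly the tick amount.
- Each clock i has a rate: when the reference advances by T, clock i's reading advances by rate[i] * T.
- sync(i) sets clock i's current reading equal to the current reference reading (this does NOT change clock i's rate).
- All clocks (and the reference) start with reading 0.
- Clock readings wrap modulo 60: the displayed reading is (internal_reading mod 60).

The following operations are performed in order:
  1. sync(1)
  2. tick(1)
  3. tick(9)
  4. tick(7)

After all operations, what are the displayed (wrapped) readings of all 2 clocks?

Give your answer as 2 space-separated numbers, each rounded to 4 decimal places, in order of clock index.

Answer: 34.0000 20.4000

Derivation:
After op 1 sync(1): ref=0.0000 raw=[0.0000 0.0000]
After op 2 tick(1): ref=1.0000 raw=[2.0000 1.2000]
After op 3 tick(9): ref=10.0000 raw=[20.0000 12.0000]
After op 4 tick(7): ref=17.0000 raw=[34.0000 20.4000]
Wrap final raw readings (mod 60): 34.0000 mod 60 = 34.0000; 20.4000 mod 60 = 20.4000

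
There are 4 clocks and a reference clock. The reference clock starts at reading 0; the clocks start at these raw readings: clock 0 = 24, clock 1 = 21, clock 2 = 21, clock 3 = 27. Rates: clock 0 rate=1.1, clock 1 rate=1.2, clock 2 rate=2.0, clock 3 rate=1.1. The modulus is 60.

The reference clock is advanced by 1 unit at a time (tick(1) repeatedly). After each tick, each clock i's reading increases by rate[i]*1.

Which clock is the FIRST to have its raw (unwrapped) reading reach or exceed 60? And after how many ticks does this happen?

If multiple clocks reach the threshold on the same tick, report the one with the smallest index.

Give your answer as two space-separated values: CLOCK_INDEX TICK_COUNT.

clock 0: start=24, rate=1.1, needs 60-24 = 36; ticks = ceil(36/1.1) = ceil(32.7273) = 33; reading at tick 33 = 24 + 1.1*33 = 60.3000
clock 1: start=21, rate=1.2, needs 60-21 = 39; ticks = ceil(39/1.2) = ceil(32.5000) = 33; reading at tick 33 = 21 + 1.2*33 = 60.6000
clock 2: start=21, rate=2.0, needs 60-21 = 39; ticks = ceil(39/2.0) = ceil(19.5000) = 20; reading at tick 20 = 21 + 2.0*20 = 61.0000
clock 3: start=27, rate=1.1, needs 60-27 = 33; ticks = ceil(33/1.1) = ceil(30.0000) = 30; reading at tick 30 = 27 + 1.1*30 = 60.0000
Minimum tick count = 20; winners = [2]; smallest index = 2

Answer: 2 20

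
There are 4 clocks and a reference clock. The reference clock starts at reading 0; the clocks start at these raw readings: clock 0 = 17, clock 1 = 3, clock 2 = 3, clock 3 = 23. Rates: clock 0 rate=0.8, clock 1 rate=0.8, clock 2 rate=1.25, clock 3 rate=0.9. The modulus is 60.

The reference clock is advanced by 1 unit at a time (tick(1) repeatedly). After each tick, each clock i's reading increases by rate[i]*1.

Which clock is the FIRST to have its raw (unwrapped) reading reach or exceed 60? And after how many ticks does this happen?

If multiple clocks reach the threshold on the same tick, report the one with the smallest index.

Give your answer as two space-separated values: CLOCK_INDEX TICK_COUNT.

clock 0: start=17, rate=0.8, needs 60-17 = 43; ticks = ceil(43/0.8) = ceil(53.7500) = 54; reading at tick 54 = 17 + 0.8*54 = 60.2000
clock 1: start=3, rate=0.8, needs 60-3 = 57; ticks = ceil(57/0.8) = ceil(71.2500) = 72; reading at tick 72 = 3 + 0.8*72 = 60.6000
clock 2: start=3, rate=1.25, needs 60-3 = 57; ticks = ceil(57/1.25) = ceil(45.6000) = 46; reading at tick 46 = 3 + 1.25*46 = 60.5000
clock 3: start=23, rate=0.9, needs 60-23 = 37; ticks = ceil(37/0.9) = ceil(41.1111) = 42; reading at tick 42 = 23 + 0.9*42 = 60.8000
Minimum tick count = 42; winners = [3]; smallest index = 3

Answer: 3 42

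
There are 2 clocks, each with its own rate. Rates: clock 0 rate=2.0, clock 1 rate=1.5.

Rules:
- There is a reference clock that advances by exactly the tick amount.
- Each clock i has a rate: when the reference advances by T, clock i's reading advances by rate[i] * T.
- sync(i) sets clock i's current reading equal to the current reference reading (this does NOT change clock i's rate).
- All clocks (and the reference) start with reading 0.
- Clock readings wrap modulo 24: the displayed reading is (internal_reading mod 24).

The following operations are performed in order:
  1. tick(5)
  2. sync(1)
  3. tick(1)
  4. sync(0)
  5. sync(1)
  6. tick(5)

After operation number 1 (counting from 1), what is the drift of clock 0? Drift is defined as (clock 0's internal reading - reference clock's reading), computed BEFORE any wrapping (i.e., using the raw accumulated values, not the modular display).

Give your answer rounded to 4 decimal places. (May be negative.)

Answer: 5.0000

Derivation:
After op 1 tick(5): ref=5.0000 raw=[10.0000 7.5000]
Drift of clock 0 after op 1: 10.0000 - 5.0000 = 5.0000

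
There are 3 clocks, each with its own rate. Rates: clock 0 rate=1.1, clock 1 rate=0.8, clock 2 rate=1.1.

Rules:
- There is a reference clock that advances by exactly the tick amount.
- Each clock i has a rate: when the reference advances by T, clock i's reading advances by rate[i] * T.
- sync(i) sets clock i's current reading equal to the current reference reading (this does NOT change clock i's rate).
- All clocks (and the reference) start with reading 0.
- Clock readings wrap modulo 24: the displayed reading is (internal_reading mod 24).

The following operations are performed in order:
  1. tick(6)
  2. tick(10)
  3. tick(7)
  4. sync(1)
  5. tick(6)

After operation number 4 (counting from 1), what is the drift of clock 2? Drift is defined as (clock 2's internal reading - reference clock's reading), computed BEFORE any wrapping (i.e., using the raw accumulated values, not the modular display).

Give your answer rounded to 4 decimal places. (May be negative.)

Answer: 2.3000

Derivation:
After op 1 tick(6): ref=6.0000 raw=[6.6000 4.8000 6.6000]
After op 2 tick(10): ref=16.0000 raw=[17.6000 12.8000 17.6000]
After op 3 tick(7): ref=23.0000 raw=[25.3000 18.4000 25.3000]
After op 4 sync(1): ref=23.0000 raw=[25.3000 23.0000 25.3000]
Drift of clock 2 after op 4: 25.3000 - 23.0000 = 2.3000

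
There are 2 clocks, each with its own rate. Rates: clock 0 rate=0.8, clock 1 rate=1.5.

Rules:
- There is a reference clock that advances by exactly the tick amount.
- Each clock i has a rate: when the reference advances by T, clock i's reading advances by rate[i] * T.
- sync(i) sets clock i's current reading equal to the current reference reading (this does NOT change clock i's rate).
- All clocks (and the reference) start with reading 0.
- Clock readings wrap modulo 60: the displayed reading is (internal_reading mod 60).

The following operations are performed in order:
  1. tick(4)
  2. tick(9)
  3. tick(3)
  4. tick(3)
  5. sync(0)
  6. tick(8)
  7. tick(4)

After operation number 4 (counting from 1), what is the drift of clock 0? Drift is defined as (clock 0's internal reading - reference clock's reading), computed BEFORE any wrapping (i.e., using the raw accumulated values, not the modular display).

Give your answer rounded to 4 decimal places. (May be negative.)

After op 1 tick(4): ref=4.0000 raw=[3.2000 6.0000]
After op 2 tick(9): ref=13.0000 raw=[10.4000 19.5000]
After op 3 tick(3): ref=16.0000 raw=[12.8000 24.0000]
After op 4 tick(3): ref=19.0000 raw=[15.2000 28.5000]
Drift of clock 0 after op 4: 15.2000 - 19.0000 = -3.8000

Answer: -3.8000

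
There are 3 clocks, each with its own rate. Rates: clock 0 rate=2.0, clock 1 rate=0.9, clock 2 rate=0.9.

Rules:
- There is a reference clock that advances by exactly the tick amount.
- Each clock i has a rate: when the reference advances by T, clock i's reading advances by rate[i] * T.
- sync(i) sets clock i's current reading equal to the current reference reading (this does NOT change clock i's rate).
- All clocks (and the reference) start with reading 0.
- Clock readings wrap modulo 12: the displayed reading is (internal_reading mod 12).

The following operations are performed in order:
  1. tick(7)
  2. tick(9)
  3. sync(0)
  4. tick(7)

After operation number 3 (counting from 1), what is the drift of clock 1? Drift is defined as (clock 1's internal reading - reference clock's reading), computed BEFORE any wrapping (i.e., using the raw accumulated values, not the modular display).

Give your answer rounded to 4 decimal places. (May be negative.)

Answer: -1.6000

Derivation:
After op 1 tick(7): ref=7.0000 raw=[14.0000 6.3000 6.3000]
After op 2 tick(9): ref=16.0000 raw=[32.0000 14.4000 14.4000]
After op 3 sync(0): ref=16.0000 raw=[16.0000 14.4000 14.4000]
Drift of clock 1 after op 3: 14.4000 - 16.0000 = -1.6000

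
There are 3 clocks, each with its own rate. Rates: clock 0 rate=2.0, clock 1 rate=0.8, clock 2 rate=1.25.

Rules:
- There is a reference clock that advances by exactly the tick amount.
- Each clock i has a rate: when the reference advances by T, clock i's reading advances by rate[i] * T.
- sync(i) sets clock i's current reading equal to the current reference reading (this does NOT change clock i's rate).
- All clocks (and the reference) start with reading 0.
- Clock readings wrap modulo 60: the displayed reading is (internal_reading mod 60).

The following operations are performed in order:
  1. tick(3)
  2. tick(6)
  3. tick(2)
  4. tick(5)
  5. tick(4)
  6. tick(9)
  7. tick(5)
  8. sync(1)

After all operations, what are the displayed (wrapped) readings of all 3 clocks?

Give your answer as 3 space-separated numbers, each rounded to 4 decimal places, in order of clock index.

Answer: 8.0000 34.0000 42.5000

Derivation:
After op 1 tick(3): ref=3.0000 raw=[6.0000 2.4000 3.7500]
After op 2 tick(6): ref=9.0000 raw=[18.0000 7.2000 11.2500]
After op 3 tick(2): ref=11.0000 raw=[22.0000 8.8000 13.7500]
After op 4 tick(5): ref=16.0000 raw=[32.0000 12.8000 20.0000]
After op 5 tick(4): ref=20.0000 raw=[40.0000 16.0000 25.0000]
After op 6 tick(9): ref=29.0000 raw=[58.0000 23.2000 36.2500]
After op 7 tick(5): ref=34.0000 raw=[68.0000 27.2000 42.5000]
After op 8 sync(1): ref=34.0000 raw=[68.0000 34.0000 42.5000]
Wrap final raw readings (mod 60): 68.0000 mod 60 = 8.0000; 34.0000 mod 60 = 34.0000; 42.5000 mod 60 = 42.5000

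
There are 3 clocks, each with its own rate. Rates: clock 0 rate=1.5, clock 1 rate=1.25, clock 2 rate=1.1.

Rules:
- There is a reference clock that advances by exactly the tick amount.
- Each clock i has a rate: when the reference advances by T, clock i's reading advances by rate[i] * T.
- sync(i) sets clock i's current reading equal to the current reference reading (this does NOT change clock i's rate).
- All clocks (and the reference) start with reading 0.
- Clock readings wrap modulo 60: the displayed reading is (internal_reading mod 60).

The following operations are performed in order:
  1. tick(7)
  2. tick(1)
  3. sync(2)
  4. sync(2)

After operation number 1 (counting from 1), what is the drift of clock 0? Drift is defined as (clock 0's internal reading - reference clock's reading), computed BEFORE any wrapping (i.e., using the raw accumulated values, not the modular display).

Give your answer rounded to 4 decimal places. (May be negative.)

Answer: 3.5000

Derivation:
After op 1 tick(7): ref=7.0000 raw=[10.5000 8.7500 7.7000]
Drift of clock 0 after op 1: 10.5000 - 7.0000 = 3.5000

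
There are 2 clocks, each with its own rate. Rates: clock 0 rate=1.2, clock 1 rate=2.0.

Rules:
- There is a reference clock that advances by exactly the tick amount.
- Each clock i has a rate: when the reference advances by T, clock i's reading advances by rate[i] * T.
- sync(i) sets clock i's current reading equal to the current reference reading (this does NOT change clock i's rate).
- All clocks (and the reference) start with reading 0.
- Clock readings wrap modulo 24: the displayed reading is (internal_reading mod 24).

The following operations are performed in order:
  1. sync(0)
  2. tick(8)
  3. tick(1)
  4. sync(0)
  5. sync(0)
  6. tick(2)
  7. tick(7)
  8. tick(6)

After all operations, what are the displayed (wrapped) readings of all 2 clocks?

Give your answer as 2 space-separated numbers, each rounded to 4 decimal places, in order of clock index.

After op 1 sync(0): ref=0.0000 raw=[0.0000 0.0000]
After op 2 tick(8): ref=8.0000 raw=[9.6000 16.0000]
After op 3 tick(1): ref=9.0000 raw=[10.8000 18.0000]
After op 4 sync(0): ref=9.0000 raw=[9.0000 18.0000]
After op 5 sync(0): ref=9.0000 raw=[9.0000 18.0000]
After op 6 tick(2): ref=11.0000 raw=[11.4000 22.0000]
After op 7 tick(7): ref=18.0000 raw=[19.8000 36.0000]
After op 8 tick(6): ref=24.0000 raw=[27.0000 48.0000]
Wrap final raw readings (mod 24): 27.0000 mod 24 = 3.0000; 48.0000 mod 24 = 0.0000

Answer: 3.0000 0.0000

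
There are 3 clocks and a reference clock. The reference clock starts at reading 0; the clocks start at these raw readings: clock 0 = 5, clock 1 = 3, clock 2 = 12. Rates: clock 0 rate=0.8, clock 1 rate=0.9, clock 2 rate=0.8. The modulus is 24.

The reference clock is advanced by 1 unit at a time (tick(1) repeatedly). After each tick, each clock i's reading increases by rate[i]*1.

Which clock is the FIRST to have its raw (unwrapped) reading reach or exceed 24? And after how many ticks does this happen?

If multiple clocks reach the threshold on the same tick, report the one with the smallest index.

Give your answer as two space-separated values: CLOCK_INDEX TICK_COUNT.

Answer: 2 15

Derivation:
clock 0: start=5, rate=0.8, needs 24-5 = 19; ticks = ceil(19/0.8) = ceil(23.7500) = 24; reading at tick 24 = 5 + 0.8*24 = 24.2000
clock 1: start=3, rate=0.9, needs 24-3 = 21; ticks = ceil(21/0.9) = ceil(23.3333) = 24; reading at tick 24 = 3 + 0.9*24 = 24.6000
clock 2: start=12, rate=0.8, needs 24-12 = 12; ticks = ceil(12/0.8) = ceil(15.0000) = 15; reading at tick 15 = 12 + 0.8*15 = 24.0000
Minimum tick count = 15; winners = [2]; smallest index = 2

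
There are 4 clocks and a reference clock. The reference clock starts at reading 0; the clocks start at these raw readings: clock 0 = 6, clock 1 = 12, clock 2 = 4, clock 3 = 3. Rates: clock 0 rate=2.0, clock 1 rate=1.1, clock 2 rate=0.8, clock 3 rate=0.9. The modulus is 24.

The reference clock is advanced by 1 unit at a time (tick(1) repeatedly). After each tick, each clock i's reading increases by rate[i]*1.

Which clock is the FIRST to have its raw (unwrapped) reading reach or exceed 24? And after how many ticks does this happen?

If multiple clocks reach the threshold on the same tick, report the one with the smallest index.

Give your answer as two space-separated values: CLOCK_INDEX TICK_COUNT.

clock 0: start=6, rate=2.0, needs 24-6 = 18; ticks = ceil(18/2.0) = ceil(9.0000) = 9; reading at tick 9 = 6 + 2.0*9 = 24.0000
clock 1: start=12, rate=1.1, needs 24-12 = 12; ticks = ceil(12/1.1) = ceil(10.9091) = 11; reading at tick 11 = 12 + 1.1*11 = 24.1000
clock 2: start=4, rate=0.8, needs 24-4 = 20; ticks = ceil(20/0.8) = ceil(25.0000) = 25; reading at tick 25 = 4 + 0.8*25 = 24.0000
clock 3: start=3, rate=0.9, needs 24-3 = 21; ticks = ceil(21/0.9) = ceil(23.3333) = 24; reading at tick 24 = 3 + 0.9*24 = 24.6000
Minimum tick count = 9; winners = [0]; smallest index = 0

Answer: 0 9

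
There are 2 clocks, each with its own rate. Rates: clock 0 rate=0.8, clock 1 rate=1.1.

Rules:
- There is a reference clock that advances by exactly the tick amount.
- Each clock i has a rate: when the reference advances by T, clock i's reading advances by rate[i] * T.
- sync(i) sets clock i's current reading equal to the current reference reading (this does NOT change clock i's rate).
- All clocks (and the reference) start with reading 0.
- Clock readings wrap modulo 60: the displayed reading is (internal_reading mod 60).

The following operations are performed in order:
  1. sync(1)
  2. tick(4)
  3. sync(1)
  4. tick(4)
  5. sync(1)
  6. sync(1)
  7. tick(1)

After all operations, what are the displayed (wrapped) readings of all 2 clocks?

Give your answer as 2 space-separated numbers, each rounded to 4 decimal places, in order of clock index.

After op 1 sync(1): ref=0.0000 raw=[0.0000 0.0000]
After op 2 tick(4): ref=4.0000 raw=[3.2000 4.4000]
After op 3 sync(1): ref=4.0000 raw=[3.2000 4.0000]
After op 4 tick(4): ref=8.0000 raw=[6.4000 8.4000]
After op 5 sync(1): ref=8.0000 raw=[6.4000 8.0000]
After op 6 sync(1): ref=8.0000 raw=[6.4000 8.0000]
After op 7 tick(1): ref=9.0000 raw=[7.2000 9.1000]
Wrap final raw readings (mod 60): 7.2000 mod 60 = 7.2000; 9.1000 mod 60 = 9.1000

Answer: 7.2000 9.1000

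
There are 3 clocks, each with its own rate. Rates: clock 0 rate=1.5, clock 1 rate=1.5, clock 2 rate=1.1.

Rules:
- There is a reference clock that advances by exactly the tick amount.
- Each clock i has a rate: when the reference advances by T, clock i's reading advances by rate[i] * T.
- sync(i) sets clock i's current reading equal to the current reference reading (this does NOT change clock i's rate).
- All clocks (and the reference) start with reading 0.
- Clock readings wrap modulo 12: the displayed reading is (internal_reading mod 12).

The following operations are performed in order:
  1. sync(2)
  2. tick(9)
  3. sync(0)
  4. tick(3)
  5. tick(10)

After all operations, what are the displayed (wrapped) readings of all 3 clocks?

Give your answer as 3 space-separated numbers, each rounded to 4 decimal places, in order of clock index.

After op 1 sync(2): ref=0.0000 raw=[0.0000 0.0000 0.0000]
After op 2 tick(9): ref=9.0000 raw=[13.5000 13.5000 9.9000]
After op 3 sync(0): ref=9.0000 raw=[9.0000 13.5000 9.9000]
After op 4 tick(3): ref=12.0000 raw=[13.5000 18.0000 13.2000]
After op 5 tick(10): ref=22.0000 raw=[28.5000 33.0000 24.2000]
Wrap final raw readings (mod 12): 28.5000 mod 12 = 4.5000; 33.0000 mod 12 = 9.0000; 24.2000 mod 12 = 0.2000

Answer: 4.5000 9.0000 0.2000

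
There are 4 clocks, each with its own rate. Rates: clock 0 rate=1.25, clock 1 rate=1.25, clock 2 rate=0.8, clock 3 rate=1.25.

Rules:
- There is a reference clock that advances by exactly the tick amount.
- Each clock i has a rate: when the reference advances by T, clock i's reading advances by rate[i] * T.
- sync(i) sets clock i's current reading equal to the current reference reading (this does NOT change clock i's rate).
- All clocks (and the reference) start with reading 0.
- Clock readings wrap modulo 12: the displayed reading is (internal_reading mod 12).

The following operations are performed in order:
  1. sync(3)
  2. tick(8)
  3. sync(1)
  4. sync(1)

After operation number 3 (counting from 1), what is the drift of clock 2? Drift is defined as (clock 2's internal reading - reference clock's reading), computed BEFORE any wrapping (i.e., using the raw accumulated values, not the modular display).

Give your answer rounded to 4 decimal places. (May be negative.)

Answer: -1.6000

Derivation:
After op 1 sync(3): ref=0.0000 raw=[0.0000 0.0000 0.0000 0.0000]
After op 2 tick(8): ref=8.0000 raw=[10.0000 10.0000 6.4000 10.0000]
After op 3 sync(1): ref=8.0000 raw=[10.0000 8.0000 6.4000 10.0000]
Drift of clock 2 after op 3: 6.4000 - 8.0000 = -1.6000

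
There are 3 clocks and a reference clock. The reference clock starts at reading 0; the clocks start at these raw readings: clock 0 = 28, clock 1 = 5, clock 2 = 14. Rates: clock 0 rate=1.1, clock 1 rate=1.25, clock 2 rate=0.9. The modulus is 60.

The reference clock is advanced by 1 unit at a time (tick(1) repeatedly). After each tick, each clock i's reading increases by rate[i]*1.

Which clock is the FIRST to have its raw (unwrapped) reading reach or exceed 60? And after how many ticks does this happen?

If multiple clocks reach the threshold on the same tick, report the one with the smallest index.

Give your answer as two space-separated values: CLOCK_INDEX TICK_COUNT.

clock 0: start=28, rate=1.1, needs 60-28 = 32; ticks = ceil(32/1.1) = ceil(29.0909) = 30; reading at tick 30 = 28 + 1.1*30 = 61.0000
clock 1: start=5, rate=1.25, needs 60-5 = 55; ticks = ceil(55/1.25) = ceil(44.0000) = 44; reading at tick 44 = 5 + 1.25*44 = 60.0000
clock 2: start=14, rate=0.9, needs 60-14 = 46; ticks = ceil(46/0.9) = ceil(51.1111) = 52; reading at tick 52 = 14 + 0.9*52 = 60.8000
Minimum tick count = 30; winners = [0]; smallest index = 0

Answer: 0 30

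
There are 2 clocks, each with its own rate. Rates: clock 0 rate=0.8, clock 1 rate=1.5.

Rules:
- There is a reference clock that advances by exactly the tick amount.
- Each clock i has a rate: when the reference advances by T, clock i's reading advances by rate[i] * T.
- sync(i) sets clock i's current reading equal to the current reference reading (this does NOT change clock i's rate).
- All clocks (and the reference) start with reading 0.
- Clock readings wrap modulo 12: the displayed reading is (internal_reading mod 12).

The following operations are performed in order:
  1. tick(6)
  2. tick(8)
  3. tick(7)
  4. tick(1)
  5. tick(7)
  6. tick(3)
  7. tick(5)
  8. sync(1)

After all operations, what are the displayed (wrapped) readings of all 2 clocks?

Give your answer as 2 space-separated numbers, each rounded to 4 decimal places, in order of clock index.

After op 1 tick(6): ref=6.0000 raw=[4.8000 9.0000]
After op 2 tick(8): ref=14.0000 raw=[11.2000 21.0000]
After op 3 tick(7): ref=21.0000 raw=[16.8000 31.5000]
After op 4 tick(1): ref=22.0000 raw=[17.6000 33.0000]
After op 5 tick(7): ref=29.0000 raw=[23.2000 43.5000]
After op 6 tick(3): ref=32.0000 raw=[25.6000 48.0000]
After op 7 tick(5): ref=37.0000 raw=[29.6000 55.5000]
After op 8 sync(1): ref=37.0000 raw=[29.6000 37.0000]
Wrap final raw readings (mod 12): 29.6000 mod 12 = 5.6000; 37.0000 mod 12 = 1.0000

Answer: 5.6000 1.0000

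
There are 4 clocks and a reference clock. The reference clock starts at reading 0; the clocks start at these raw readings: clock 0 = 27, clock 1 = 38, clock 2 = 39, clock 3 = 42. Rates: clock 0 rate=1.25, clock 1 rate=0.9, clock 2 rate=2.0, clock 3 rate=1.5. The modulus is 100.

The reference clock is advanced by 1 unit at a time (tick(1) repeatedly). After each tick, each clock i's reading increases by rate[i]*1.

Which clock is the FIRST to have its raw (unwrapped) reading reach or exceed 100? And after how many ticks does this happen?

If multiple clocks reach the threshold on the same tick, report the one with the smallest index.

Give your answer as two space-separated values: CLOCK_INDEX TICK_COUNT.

Answer: 2 31

Derivation:
clock 0: start=27, rate=1.25, needs 100-27 = 73; ticks = ceil(73/1.25) = ceil(58.4000) = 59; reading at tick 59 = 27 + 1.25*59 = 100.7500
clock 1: start=38, rate=0.9, needs 100-38 = 62; ticks = ceil(62/0.9) = ceil(68.8889) = 69; reading at tick 69 = 38 + 0.9*69 = 100.1000
clock 2: start=39, rate=2.0, needs 100-39 = 61; ticks = ceil(61/2.0) = ceil(30.5000) = 31; reading at tick 31 = 39 + 2.0*31 = 101.0000
clock 3: start=42, rate=1.5, needs 100-42 = 58; ticks = ceil(58/1.5) = ceil(38.6667) = 39; reading at tick 39 = 42 + 1.5*39 = 100.5000
Minimum tick count = 31; winners = [2]; smallest index = 2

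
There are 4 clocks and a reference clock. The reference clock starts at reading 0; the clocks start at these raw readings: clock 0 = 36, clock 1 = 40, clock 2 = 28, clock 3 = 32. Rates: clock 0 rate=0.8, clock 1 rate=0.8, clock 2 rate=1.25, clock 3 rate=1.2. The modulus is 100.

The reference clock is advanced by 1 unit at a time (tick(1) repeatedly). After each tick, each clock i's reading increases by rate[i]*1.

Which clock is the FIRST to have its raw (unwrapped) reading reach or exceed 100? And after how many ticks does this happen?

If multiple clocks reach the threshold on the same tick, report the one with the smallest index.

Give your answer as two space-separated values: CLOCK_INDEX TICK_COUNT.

Answer: 3 57

Derivation:
clock 0: start=36, rate=0.8, needs 100-36 = 64; ticks = ceil(64/0.8) = ceil(80.0000) = 80; reading at tick 80 = 36 + 0.8*80 = 100.0000
clock 1: start=40, rate=0.8, needs 100-40 = 60; ticks = ceil(60/0.8) = ceil(75.0000) = 75; reading at tick 75 = 40 + 0.8*75 = 100.0000
clock 2: start=28, rate=1.25, needs 100-28 = 72; ticks = ceil(72/1.25) = ceil(57.6000) = 58; reading at tick 58 = 28 + 1.25*58 = 100.5000
clock 3: start=32, rate=1.2, needs 100-32 = 68; ticks = ceil(68/1.2) = ceil(56.6667) = 57; reading at tick 57 = 32 + 1.2*57 = 100.4000
Minimum tick count = 57; winners = [3]; smallest index = 3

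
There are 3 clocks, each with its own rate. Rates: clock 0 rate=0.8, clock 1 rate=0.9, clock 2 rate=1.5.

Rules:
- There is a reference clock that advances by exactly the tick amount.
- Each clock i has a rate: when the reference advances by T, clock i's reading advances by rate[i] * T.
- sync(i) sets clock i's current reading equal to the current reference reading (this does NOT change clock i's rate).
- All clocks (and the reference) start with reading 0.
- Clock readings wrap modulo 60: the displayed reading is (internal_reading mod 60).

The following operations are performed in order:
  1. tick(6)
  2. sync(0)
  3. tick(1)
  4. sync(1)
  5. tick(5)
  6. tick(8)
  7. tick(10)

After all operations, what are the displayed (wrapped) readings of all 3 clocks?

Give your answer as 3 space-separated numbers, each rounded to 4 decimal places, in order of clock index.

After op 1 tick(6): ref=6.0000 raw=[4.8000 5.4000 9.0000]
After op 2 sync(0): ref=6.0000 raw=[6.0000 5.4000 9.0000]
After op 3 tick(1): ref=7.0000 raw=[6.8000 6.3000 10.5000]
After op 4 sync(1): ref=7.0000 raw=[6.8000 7.0000 10.5000]
After op 5 tick(5): ref=12.0000 raw=[10.8000 11.5000 18.0000]
After op 6 tick(8): ref=20.0000 raw=[17.2000 18.7000 30.0000]
After op 7 tick(10): ref=30.0000 raw=[25.2000 27.7000 45.0000]
Wrap final raw readings (mod 60): 25.2000 mod 60 = 25.2000; 27.7000 mod 60 = 27.7000; 45.0000 mod 60 = 45.0000

Answer: 25.2000 27.7000 45.0000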